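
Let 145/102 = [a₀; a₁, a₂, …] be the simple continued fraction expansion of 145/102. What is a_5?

5

⌊145/102⌋ = 1, remainder 43
⌊102/43⌋ = 2, remainder 16
⌊43/16⌋ = 2, remainder 11
⌊16/11⌋ = 1, remainder 5
⌊11/5⌋ = 2, remainder 1
⌊5/1⌋ = 5, remainder 0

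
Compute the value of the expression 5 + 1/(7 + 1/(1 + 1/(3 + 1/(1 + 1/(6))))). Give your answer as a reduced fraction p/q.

a_0 = 5: 5/1
a_1 = 7: 36/7
a_2 = 1: 41/8
a_3 = 3: 159/31
a_4 = 1: 200/39
a_5 = 6: 1359/265

1359/265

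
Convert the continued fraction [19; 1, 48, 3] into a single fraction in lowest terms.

2957/148

a_0 = 19: 19/1
a_1 = 1: 20/1
a_2 = 48: 979/49
a_3 = 3: 2957/148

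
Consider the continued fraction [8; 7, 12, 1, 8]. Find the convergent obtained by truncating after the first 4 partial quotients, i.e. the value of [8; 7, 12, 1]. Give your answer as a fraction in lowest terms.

Collapse the nested fraction from the inside out:
Start with 1.
12 + 1/(1/1) = 12 + 1/1 = 13/1
7 + 1/(13/1) = 7 + 1/13 = 92/13
8 + 1/(92/13) = 8 + 13/92 = 749/92

749/92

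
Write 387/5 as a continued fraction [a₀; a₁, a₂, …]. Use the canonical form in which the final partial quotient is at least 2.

[77; 2, 2]

387 = 77·5 + 2, so a_0 = 77
5 = 2·2 + 1, so a_1 = 2
2 = 2·1 + 0, so a_2 = 2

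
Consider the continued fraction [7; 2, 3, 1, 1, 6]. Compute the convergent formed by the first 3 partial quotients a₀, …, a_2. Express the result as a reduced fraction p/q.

52/7

a_0 = 7: 7/1
a_1 = 2: 15/2
a_2 = 3: 52/7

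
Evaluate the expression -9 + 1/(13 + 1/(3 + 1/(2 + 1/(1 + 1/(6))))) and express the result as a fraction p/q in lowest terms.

-7952/891

Build up convergents one term at a time:
a_0 = -9: -9/1
a_1 = 13: -116/13
a_2 = 3: -357/40
a_3 = 2: -830/93
a_4 = 1: -1187/133
a_5 = 6: -7952/891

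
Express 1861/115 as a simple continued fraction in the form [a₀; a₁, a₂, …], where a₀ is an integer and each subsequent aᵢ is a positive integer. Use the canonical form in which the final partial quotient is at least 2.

⌊1861/115⌋ = 16, remainder 21
⌊115/21⌋ = 5, remainder 10
⌊21/10⌋ = 2, remainder 1
⌊10/1⌋ = 10, remainder 0

[16; 5, 2, 10]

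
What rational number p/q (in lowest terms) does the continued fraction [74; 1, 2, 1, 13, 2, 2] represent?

21153/283

Start with 2.
2 + 1/(2/1) = 2 + 1/2 = 5/2
13 + 1/(5/2) = 13 + 2/5 = 67/5
1 + 1/(67/5) = 1 + 5/67 = 72/67
2 + 1/(72/67) = 2 + 67/72 = 211/72
1 + 1/(211/72) = 1 + 72/211 = 283/211
74 + 1/(283/211) = 74 + 211/283 = 21153/283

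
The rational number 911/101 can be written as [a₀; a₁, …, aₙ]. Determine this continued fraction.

[9; 50, 2]

Run the Euclidean algorithm, recording each quotient:
911 ÷ 101 → quotient 9, remainder 2
101 ÷ 2 → quotient 50, remainder 1
2 ÷ 1 → quotient 2, remainder 0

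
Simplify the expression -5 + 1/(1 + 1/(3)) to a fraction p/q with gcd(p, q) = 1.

Compute successive convergents:
a_0 = -5: -5/1
a_1 = 1: -4/1
a_2 = 3: -17/4

-17/4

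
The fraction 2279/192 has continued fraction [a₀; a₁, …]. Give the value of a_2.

6

2279 = 11·192 + 167, so a_0 = 11
192 = 1·167 + 25, so a_1 = 1
167 = 6·25 + 17, so a_2 = 6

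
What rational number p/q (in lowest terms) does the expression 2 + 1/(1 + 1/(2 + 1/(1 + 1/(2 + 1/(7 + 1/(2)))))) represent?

472/173

Starting at the tail and folding back:
Start with 2.
7 + 1/(2/1) = 7 + 1/2 = 15/2
2 + 1/(15/2) = 2 + 2/15 = 32/15
1 + 1/(32/15) = 1 + 15/32 = 47/32
2 + 1/(47/32) = 2 + 32/47 = 126/47
1 + 1/(126/47) = 1 + 47/126 = 173/126
2 + 1/(173/126) = 2 + 126/173 = 472/173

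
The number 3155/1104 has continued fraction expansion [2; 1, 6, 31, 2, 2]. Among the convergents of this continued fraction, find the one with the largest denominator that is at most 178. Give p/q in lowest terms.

List convergents until the denominator exceeds the bound:
a_0 = 2: 2/1  (≤ bound)
a_1 = 1: 3/1  (≤ bound)
a_2 = 6: 20/7  (≤ bound)
a_3 = 31: 623/218  (> 178, stop)

20/7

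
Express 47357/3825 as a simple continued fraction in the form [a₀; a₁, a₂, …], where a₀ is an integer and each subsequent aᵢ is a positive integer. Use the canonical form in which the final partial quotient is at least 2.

[12; 2, 1, 1, 1, 2, 60, 3]

Repeatedly divide and take the remainder:
47357 ÷ 3825 → quotient 12, remainder 1457
3825 ÷ 1457 → quotient 2, remainder 911
1457 ÷ 911 → quotient 1, remainder 546
911 ÷ 546 → quotient 1, remainder 365
546 ÷ 365 → quotient 1, remainder 181
365 ÷ 181 → quotient 2, remainder 3
181 ÷ 3 → quotient 60, remainder 1
3 ÷ 1 → quotient 3, remainder 0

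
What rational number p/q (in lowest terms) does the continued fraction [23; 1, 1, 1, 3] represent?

Start with 3.
1 + 1/(3/1) = 1 + 1/3 = 4/3
1 + 1/(4/3) = 1 + 3/4 = 7/4
1 + 1/(7/4) = 1 + 4/7 = 11/7
23 + 1/(11/7) = 23 + 7/11 = 260/11

260/11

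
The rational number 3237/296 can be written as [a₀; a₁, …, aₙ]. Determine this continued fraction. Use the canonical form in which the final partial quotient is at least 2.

⌊3237/296⌋ = 10, remainder 277
⌊296/277⌋ = 1, remainder 19
⌊277/19⌋ = 14, remainder 11
⌊19/11⌋ = 1, remainder 8
⌊11/8⌋ = 1, remainder 3
⌊8/3⌋ = 2, remainder 2
⌊3/2⌋ = 1, remainder 1
⌊2/1⌋ = 2, remainder 0

[10; 1, 14, 1, 1, 2, 1, 2]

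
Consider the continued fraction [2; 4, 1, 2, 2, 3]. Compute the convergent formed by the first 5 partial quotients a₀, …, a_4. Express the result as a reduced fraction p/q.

a_0 = 2: 2/1
a_1 = 4: 9/4
a_2 = 1: 11/5
a_3 = 2: 31/14
a_4 = 2: 73/33

73/33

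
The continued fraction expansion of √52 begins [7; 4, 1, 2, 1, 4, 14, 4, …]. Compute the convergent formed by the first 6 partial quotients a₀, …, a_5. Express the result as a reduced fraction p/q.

649/90

Start with 4.
1 + 1/(4/1) = 1 + 1/4 = 5/4
2 + 1/(5/4) = 2 + 4/5 = 14/5
1 + 1/(14/5) = 1 + 5/14 = 19/14
4 + 1/(19/14) = 4 + 14/19 = 90/19
7 + 1/(90/19) = 7 + 19/90 = 649/90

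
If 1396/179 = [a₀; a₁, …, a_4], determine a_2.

3

⌊1396/179⌋ = 7, remainder 143
⌊179/143⌋ = 1, remainder 36
⌊143/36⌋ = 3, remainder 35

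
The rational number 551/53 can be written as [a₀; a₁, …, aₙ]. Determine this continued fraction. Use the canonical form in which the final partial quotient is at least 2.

551 ÷ 53 → quotient 10, remainder 21
53 ÷ 21 → quotient 2, remainder 11
21 ÷ 11 → quotient 1, remainder 10
11 ÷ 10 → quotient 1, remainder 1
10 ÷ 1 → quotient 10, remainder 0

[10; 2, 1, 1, 10]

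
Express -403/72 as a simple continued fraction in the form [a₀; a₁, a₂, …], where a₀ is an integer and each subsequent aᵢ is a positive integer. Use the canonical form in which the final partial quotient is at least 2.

[-6; 2, 2, 14]

⌊-403/72⌋ = -6, remainder 29
⌊72/29⌋ = 2, remainder 14
⌊29/14⌋ = 2, remainder 1
⌊14/1⌋ = 14, remainder 0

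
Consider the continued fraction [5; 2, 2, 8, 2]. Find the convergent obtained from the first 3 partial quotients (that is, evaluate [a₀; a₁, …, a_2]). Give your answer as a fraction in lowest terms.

27/5

Compute successive convergents:
a_0 = 5: 5/1
a_1 = 2: 11/2
a_2 = 2: 27/5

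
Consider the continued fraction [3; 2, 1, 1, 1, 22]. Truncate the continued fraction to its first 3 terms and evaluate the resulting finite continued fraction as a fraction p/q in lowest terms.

10/3

Collapse the nested fraction from the inside out:
Start with 1.
2 + 1/(1/1) = 2 + 1/1 = 3/1
3 + 1/(3/1) = 3 + 1/3 = 10/3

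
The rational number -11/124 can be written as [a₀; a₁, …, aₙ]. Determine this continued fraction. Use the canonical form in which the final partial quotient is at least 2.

[-1; 1, 10, 3, 1, 2]

Run the Euclidean algorithm, recording each quotient:
-11 ÷ 124 → quotient -1, remainder 113
124 ÷ 113 → quotient 1, remainder 11
113 ÷ 11 → quotient 10, remainder 3
11 ÷ 3 → quotient 3, remainder 2
3 ÷ 2 → quotient 1, remainder 1
2 ÷ 1 → quotient 2, remainder 0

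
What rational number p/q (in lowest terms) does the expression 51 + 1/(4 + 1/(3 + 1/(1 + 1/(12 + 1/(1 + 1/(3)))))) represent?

a_0 = 51: 51/1
a_1 = 4: 205/4
a_2 = 3: 666/13
a_3 = 1: 871/17
a_4 = 12: 11118/217
a_5 = 1: 11989/234
a_6 = 3: 47085/919

47085/919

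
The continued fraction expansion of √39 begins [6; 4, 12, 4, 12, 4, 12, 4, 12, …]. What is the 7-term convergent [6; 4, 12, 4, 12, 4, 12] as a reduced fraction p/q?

Start with 12.
4 + 1/(12/1) = 4 + 1/12 = 49/12
12 + 1/(49/12) = 12 + 12/49 = 600/49
4 + 1/(600/49) = 4 + 49/600 = 2449/600
12 + 1/(2449/600) = 12 + 600/2449 = 29988/2449
4 + 1/(29988/2449) = 4 + 2449/29988 = 122401/29988
6 + 1/(122401/29988) = 6 + 29988/122401 = 764394/122401

764394/122401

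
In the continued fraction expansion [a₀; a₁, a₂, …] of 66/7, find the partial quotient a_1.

66 ÷ 7 → quotient 9, remainder 3
7 ÷ 3 → quotient 2, remainder 1

2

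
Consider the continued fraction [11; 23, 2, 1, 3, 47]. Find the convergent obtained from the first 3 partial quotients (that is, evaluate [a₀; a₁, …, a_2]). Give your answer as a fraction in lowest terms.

519/47

Start with 2.
23 + 1/(2/1) = 23 + 1/2 = 47/2
11 + 1/(47/2) = 11 + 2/47 = 519/47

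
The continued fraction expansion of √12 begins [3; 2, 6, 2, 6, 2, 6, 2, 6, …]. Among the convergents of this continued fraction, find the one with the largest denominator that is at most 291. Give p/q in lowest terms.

627/181

a_0 = 3: 3/1  (≤ bound)
a_1 = 2: 7/2  (≤ bound)
a_2 = 6: 45/13  (≤ bound)
a_3 = 2: 97/28  (≤ bound)
a_4 = 6: 627/181  (≤ bound)
a_5 = 2: 1351/390  (> 291, stop)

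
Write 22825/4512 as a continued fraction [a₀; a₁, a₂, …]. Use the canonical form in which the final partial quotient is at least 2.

[5; 17, 37, 1, 6]

⌊22825/4512⌋ = 5, remainder 265
⌊4512/265⌋ = 17, remainder 7
⌊265/7⌋ = 37, remainder 6
⌊7/6⌋ = 1, remainder 1
⌊6/1⌋ = 6, remainder 0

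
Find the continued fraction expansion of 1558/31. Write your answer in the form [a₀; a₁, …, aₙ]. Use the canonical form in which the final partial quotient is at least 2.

[50; 3, 1, 7]

Repeatedly divide and take the remainder:
1558 = 50·31 + 8, so a_0 = 50
31 = 3·8 + 7, so a_1 = 3
8 = 1·7 + 1, so a_2 = 1
7 = 7·1 + 0, so a_3 = 7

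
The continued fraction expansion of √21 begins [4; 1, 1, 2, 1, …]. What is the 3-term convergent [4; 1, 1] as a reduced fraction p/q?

Start with 1.
1 + 1/(1/1) = 1 + 1/1 = 2/1
4 + 1/(2/1) = 4 + 1/2 = 9/2

9/2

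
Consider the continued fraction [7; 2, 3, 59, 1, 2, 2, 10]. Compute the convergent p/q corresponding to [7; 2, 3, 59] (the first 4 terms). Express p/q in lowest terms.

Compute successive convergents:
a_0 = 7: 7/1
a_1 = 2: 15/2
a_2 = 3: 52/7
a_3 = 59: 3083/415

3083/415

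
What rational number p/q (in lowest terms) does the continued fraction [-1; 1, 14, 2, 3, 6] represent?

-44/679

a_0 = -1: -1/1
a_1 = 1: 0/1
a_2 = 14: -1/15
a_3 = 2: -2/31
a_4 = 3: -7/108
a_5 = 6: -44/679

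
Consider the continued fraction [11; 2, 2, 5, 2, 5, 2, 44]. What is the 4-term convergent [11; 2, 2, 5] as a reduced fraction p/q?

308/27

Build up convergents one term at a time:
a_0 = 11: 11/1
a_1 = 2: 23/2
a_2 = 2: 57/5
a_3 = 5: 308/27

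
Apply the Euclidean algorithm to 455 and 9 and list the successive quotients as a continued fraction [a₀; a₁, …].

Repeatedly divide and take the remainder:
455 ÷ 9 → quotient 50, remainder 5
9 ÷ 5 → quotient 1, remainder 4
5 ÷ 4 → quotient 1, remainder 1
4 ÷ 1 → quotient 4, remainder 0

[50; 1, 1, 4]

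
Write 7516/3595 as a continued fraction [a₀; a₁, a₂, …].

⌊7516/3595⌋ = 2, remainder 326
⌊3595/326⌋ = 11, remainder 9
⌊326/9⌋ = 36, remainder 2
⌊9/2⌋ = 4, remainder 1
⌊2/1⌋ = 2, remainder 0

[2; 11, 36, 4, 2]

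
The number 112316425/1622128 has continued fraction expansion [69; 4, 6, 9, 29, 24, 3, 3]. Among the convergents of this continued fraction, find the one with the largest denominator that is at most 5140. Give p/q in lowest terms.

List convergents until the denominator exceeds the bound:
a_0 = 69: 69/1  (≤ bound)
a_1 = 4: 277/4  (≤ bound)
a_2 = 6: 1731/25  (≤ bound)
a_3 = 9: 15856/229  (≤ bound)
a_4 = 29: 461555/6666  (> 5140, stop)

15856/229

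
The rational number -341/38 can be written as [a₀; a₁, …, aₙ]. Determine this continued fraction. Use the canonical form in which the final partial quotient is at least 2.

⌊-341/38⌋ = -9, remainder 1
⌊38/1⌋ = 38, remainder 0

[-9; 38]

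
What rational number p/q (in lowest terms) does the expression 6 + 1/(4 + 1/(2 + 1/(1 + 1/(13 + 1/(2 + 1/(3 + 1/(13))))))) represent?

Collapse the nested fraction from the inside out:
Start with 13.
3 + 1/(13/1) = 3 + 1/13 = 40/13
2 + 1/(40/13) = 2 + 13/40 = 93/40
13 + 1/(93/40) = 13 + 40/93 = 1249/93
1 + 1/(1249/93) = 1 + 93/1249 = 1342/1249
2 + 1/(1342/1249) = 2 + 1249/1342 = 3933/1342
4 + 1/(3933/1342) = 4 + 1342/3933 = 17074/3933
6 + 1/(17074/3933) = 6 + 3933/17074 = 106377/17074

106377/17074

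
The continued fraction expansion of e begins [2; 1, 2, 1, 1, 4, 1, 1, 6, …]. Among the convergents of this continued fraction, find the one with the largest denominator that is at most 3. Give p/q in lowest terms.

8/3

List convergents until the denominator exceeds the bound:
a_0 = 2: 2/1  (≤ bound)
a_1 = 1: 3/1  (≤ bound)
a_2 = 2: 8/3  (≤ bound)
a_3 = 1: 11/4  (> 3, stop)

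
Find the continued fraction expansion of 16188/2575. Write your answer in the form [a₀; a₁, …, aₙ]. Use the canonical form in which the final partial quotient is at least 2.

Apply division with remainder until the remainder is 0:
⌊16188/2575⌋ = 6, remainder 738
⌊2575/738⌋ = 3, remainder 361
⌊738/361⌋ = 2, remainder 16
⌊361/16⌋ = 22, remainder 9
⌊16/9⌋ = 1, remainder 7
⌊9/7⌋ = 1, remainder 2
⌊7/2⌋ = 3, remainder 1
⌊2/1⌋ = 2, remainder 0

[6; 3, 2, 22, 1, 1, 3, 2]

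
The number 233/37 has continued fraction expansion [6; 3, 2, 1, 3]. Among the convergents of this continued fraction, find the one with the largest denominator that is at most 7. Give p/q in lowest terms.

44/7

List convergents until the denominator exceeds the bound:
a_0 = 6: 6/1  (≤ bound)
a_1 = 3: 19/3  (≤ bound)
a_2 = 2: 44/7  (≤ bound)
a_3 = 1: 63/10  (> 7, stop)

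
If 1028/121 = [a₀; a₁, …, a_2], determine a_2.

⌊1028/121⌋ = 8, remainder 60
⌊121/60⌋ = 2, remainder 1
⌊60/1⌋ = 60, remainder 0

60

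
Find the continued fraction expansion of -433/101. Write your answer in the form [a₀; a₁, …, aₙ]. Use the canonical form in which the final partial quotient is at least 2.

⌊-433/101⌋ = -5, remainder 72
⌊101/72⌋ = 1, remainder 29
⌊72/29⌋ = 2, remainder 14
⌊29/14⌋ = 2, remainder 1
⌊14/1⌋ = 14, remainder 0

[-5; 1, 2, 2, 14]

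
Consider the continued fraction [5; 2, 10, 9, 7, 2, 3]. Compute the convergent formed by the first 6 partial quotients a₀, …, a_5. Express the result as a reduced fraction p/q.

15920/2907

Compute successive convergents:
a_0 = 5: 5/1
a_1 = 2: 11/2
a_2 = 10: 115/21
a_3 = 9: 1046/191
a_4 = 7: 7437/1358
a_5 = 2: 15920/2907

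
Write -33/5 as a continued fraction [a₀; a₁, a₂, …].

Repeatedly divide and take the remainder:
⌊-33/5⌋ = -7, remainder 2
⌊5/2⌋ = 2, remainder 1
⌊2/1⌋ = 2, remainder 0

[-7; 2, 2]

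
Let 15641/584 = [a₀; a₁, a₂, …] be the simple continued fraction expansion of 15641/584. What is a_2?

15641 ÷ 584 → quotient 26, remainder 457
584 ÷ 457 → quotient 1, remainder 127
457 ÷ 127 → quotient 3, remainder 76

3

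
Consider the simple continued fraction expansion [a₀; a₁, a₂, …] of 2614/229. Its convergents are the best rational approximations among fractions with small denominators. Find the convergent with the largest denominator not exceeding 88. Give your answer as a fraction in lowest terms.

468/41

a_0 = 11: 11/1  (≤ bound)
a_1 = 2: 23/2  (≤ bound)
a_2 = 2: 57/5  (≤ bound)
a_3 = 2: 137/12  (≤ bound)
a_4 = 3: 468/41  (≤ bound)
a_5 = 2: 1073/94  (> 88, stop)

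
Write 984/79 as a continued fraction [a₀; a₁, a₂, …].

[12; 2, 5, 7]

Run the Euclidean algorithm, recording each quotient:
⌊984/79⌋ = 12, remainder 36
⌊79/36⌋ = 2, remainder 7
⌊36/7⌋ = 5, remainder 1
⌊7/1⌋ = 7, remainder 0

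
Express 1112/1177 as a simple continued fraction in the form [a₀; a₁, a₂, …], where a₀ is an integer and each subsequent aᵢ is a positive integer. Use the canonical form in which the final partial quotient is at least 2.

1112 = 0·1177 + 1112, so a_0 = 0
1177 = 1·1112 + 65, so a_1 = 1
1112 = 17·65 + 7, so a_2 = 17
65 = 9·7 + 2, so a_3 = 9
7 = 3·2 + 1, so a_4 = 3
2 = 2·1 + 0, so a_5 = 2

[0; 1, 17, 9, 3, 2]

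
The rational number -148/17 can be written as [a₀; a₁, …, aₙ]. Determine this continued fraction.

-148 ÷ 17 → quotient -9, remainder 5
17 ÷ 5 → quotient 3, remainder 2
5 ÷ 2 → quotient 2, remainder 1
2 ÷ 1 → quotient 2, remainder 0

[-9; 3, 2, 2]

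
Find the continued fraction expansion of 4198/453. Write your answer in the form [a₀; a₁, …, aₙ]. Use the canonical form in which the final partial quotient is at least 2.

Run the Euclidean algorithm, recording each quotient:
⌊4198/453⌋ = 9, remainder 121
⌊453/121⌋ = 3, remainder 90
⌊121/90⌋ = 1, remainder 31
⌊90/31⌋ = 2, remainder 28
⌊31/28⌋ = 1, remainder 3
⌊28/3⌋ = 9, remainder 1
⌊3/1⌋ = 3, remainder 0

[9; 3, 1, 2, 1, 9, 3]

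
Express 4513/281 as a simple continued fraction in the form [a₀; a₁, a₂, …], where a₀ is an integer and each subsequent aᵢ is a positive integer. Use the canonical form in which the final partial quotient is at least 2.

[16; 16, 1, 1, 8]

4513 = 16·281 + 17, so a_0 = 16
281 = 16·17 + 9, so a_1 = 16
17 = 1·9 + 8, so a_2 = 1
9 = 1·8 + 1, so a_3 = 1
8 = 8·1 + 0, so a_4 = 8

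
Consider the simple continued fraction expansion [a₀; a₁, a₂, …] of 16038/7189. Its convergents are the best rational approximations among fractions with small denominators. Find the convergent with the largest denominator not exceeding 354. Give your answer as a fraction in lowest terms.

a_0 = 2: 2/1  (≤ bound)
a_1 = 4: 9/4  (≤ bound)
a_2 = 3: 29/13  (≤ bound)
a_3 = 42: 1227/550  (> 354, stop)

29/13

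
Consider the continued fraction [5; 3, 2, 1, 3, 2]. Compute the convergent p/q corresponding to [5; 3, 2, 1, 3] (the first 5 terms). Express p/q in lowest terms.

Compute successive convergents:
a_0 = 5: 5/1
a_1 = 3: 16/3
a_2 = 2: 37/7
a_3 = 1: 53/10
a_4 = 3: 196/37

196/37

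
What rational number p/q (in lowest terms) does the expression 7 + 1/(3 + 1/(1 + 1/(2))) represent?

Starting at the tail and folding back:
Start with 2.
1 + 1/(2/1) = 1 + 1/2 = 3/2
3 + 1/(3/2) = 3 + 2/3 = 11/3
7 + 1/(11/3) = 7 + 3/11 = 80/11

80/11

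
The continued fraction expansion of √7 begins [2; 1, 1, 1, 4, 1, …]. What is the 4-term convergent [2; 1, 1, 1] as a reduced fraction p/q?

Start with 1.
1 + 1/(1/1) = 1 + 1/1 = 2/1
1 + 1/(2/1) = 1 + 1/2 = 3/2
2 + 1/(3/2) = 2 + 2/3 = 8/3

8/3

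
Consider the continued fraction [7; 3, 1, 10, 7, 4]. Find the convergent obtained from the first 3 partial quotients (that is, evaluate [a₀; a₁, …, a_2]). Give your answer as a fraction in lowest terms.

29/4

Start with 1.
3 + 1/(1/1) = 3 + 1/1 = 4/1
7 + 1/(4/1) = 7 + 1/4 = 29/4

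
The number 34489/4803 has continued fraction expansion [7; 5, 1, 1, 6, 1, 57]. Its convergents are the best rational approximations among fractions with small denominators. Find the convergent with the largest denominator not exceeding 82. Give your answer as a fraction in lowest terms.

517/72

a_0 = 7: 7/1  (≤ bound)
a_1 = 5: 36/5  (≤ bound)
a_2 = 1: 43/6  (≤ bound)
a_3 = 1: 79/11  (≤ bound)
a_4 = 6: 517/72  (≤ bound)
a_5 = 1: 596/83  (> 82, stop)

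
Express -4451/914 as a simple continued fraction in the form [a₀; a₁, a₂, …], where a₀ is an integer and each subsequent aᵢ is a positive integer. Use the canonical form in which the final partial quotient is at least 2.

⌊-4451/914⌋ = -5, remainder 119
⌊914/119⌋ = 7, remainder 81
⌊119/81⌋ = 1, remainder 38
⌊81/38⌋ = 2, remainder 5
⌊38/5⌋ = 7, remainder 3
⌊5/3⌋ = 1, remainder 2
⌊3/2⌋ = 1, remainder 1
⌊2/1⌋ = 2, remainder 0

[-5; 7, 1, 2, 7, 1, 1, 2]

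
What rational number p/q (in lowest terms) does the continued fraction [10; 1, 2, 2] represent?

Start with 2.
2 + 1/(2/1) = 2 + 1/2 = 5/2
1 + 1/(5/2) = 1 + 2/5 = 7/5
10 + 1/(7/5) = 10 + 5/7 = 75/7

75/7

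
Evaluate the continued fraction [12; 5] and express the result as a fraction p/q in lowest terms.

Start with 5.
12 + 1/(5/1) = 12 + 1/5 = 61/5

61/5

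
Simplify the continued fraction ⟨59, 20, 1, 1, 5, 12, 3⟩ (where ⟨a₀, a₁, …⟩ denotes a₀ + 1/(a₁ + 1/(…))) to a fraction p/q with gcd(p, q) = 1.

Start with 3.
12 + 1/(3/1) = 12 + 1/3 = 37/3
5 + 1/(37/3) = 5 + 3/37 = 188/37
1 + 1/(188/37) = 1 + 37/188 = 225/188
1 + 1/(225/188) = 1 + 188/225 = 413/225
20 + 1/(413/225) = 20 + 225/413 = 8485/413
59 + 1/(8485/413) = 59 + 413/8485 = 501028/8485

501028/8485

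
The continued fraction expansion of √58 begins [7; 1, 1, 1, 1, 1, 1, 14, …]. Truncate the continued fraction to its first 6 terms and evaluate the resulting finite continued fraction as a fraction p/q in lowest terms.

a_0 = 7: 7/1
a_1 = 1: 8/1
a_2 = 1: 15/2
a_3 = 1: 23/3
a_4 = 1: 38/5
a_5 = 1: 61/8

61/8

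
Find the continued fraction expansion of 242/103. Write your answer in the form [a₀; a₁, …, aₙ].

[2; 2, 1, 6, 5]

Apply division with remainder until the remainder is 0:
242 ÷ 103 → quotient 2, remainder 36
103 ÷ 36 → quotient 2, remainder 31
36 ÷ 31 → quotient 1, remainder 5
31 ÷ 5 → quotient 6, remainder 1
5 ÷ 1 → quotient 5, remainder 0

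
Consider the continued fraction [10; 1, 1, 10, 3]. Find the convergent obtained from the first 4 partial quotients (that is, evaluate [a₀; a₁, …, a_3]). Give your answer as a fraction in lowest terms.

221/21

Start with 10.
1 + 1/(10/1) = 1 + 1/10 = 11/10
1 + 1/(11/10) = 1 + 10/11 = 21/11
10 + 1/(21/11) = 10 + 11/21 = 221/21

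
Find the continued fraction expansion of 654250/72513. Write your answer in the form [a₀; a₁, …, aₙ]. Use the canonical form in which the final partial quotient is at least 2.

654250 ÷ 72513 → quotient 9, remainder 1633
72513 ÷ 1633 → quotient 44, remainder 661
1633 ÷ 661 → quotient 2, remainder 311
661 ÷ 311 → quotient 2, remainder 39
311 ÷ 39 → quotient 7, remainder 38
39 ÷ 38 → quotient 1, remainder 1
38 ÷ 1 → quotient 38, remainder 0

[9; 44, 2, 2, 7, 1, 38]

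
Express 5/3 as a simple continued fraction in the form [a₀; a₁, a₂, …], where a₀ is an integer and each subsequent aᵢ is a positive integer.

[1; 1, 2]

5 ÷ 3 → quotient 1, remainder 2
3 ÷ 2 → quotient 1, remainder 1
2 ÷ 1 → quotient 2, remainder 0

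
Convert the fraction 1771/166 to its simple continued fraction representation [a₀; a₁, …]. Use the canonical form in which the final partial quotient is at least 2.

Apply division with remainder until the remainder is 0:
⌊1771/166⌋ = 10, remainder 111
⌊166/111⌋ = 1, remainder 55
⌊111/55⌋ = 2, remainder 1
⌊55/1⌋ = 55, remainder 0

[10; 1, 2, 55]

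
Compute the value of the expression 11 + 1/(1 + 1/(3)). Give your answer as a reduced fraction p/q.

Compute successive convergents:
a_0 = 11: 11/1
a_1 = 1: 12/1
a_2 = 3: 47/4

47/4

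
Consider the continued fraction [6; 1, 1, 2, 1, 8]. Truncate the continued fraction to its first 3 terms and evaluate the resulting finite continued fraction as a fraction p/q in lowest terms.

Use the convergent recurrence hₖ = aₖ·hₖ₋₁ + hₖ₋₂ (and likewise for the denominators kₖ):
a_0 = 6: 6/1
a_1 = 1: 7/1
a_2 = 1: 13/2

13/2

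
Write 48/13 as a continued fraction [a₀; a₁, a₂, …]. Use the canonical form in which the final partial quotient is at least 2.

[3; 1, 2, 4]

⌊48/13⌋ = 3, remainder 9
⌊13/9⌋ = 1, remainder 4
⌊9/4⌋ = 2, remainder 1
⌊4/1⌋ = 4, remainder 0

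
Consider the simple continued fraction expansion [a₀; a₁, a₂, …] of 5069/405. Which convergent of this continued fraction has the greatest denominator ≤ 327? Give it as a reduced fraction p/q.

388/31

List convergents until the denominator exceeds the bound:
a_0 = 12: 12/1  (≤ bound)
a_1 = 1: 13/1  (≤ bound)
a_2 = 1: 25/2  (≤ bound)
a_3 = 15: 388/31  (≤ bound)
a_4 = 13: 5069/405  (> 327, stop)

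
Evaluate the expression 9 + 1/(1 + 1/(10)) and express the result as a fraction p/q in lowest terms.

Collapse the nested fraction from the inside out:
Start with 10.
1 + 1/(10/1) = 1 + 1/10 = 11/10
9 + 1/(11/10) = 9 + 10/11 = 109/11

109/11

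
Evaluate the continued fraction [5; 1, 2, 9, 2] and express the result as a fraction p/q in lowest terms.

335/59

a_0 = 5: 5/1
a_1 = 1: 6/1
a_2 = 2: 17/3
a_3 = 9: 159/28
a_4 = 2: 335/59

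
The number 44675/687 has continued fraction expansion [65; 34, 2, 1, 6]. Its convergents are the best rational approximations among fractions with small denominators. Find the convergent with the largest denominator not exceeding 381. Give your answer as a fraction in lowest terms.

6698/103

List convergents until the denominator exceeds the bound:
a_0 = 65: 65/1  (≤ bound)
a_1 = 34: 2211/34  (≤ bound)
a_2 = 2: 4487/69  (≤ bound)
a_3 = 1: 6698/103  (≤ bound)
a_4 = 6: 44675/687  (> 381, stop)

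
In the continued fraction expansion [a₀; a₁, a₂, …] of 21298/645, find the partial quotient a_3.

1

21298 = 33·645 + 13, so a_0 = 33
645 = 49·13 + 8, so a_1 = 49
13 = 1·8 + 5, so a_2 = 1
8 = 1·5 + 3, so a_3 = 1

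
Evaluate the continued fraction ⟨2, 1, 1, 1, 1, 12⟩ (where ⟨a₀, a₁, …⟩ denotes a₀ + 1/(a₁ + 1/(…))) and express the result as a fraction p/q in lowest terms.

Start with 12.
1 + 1/(12/1) = 1 + 1/12 = 13/12
1 + 1/(13/12) = 1 + 12/13 = 25/13
1 + 1/(25/13) = 1 + 13/25 = 38/25
1 + 1/(38/25) = 1 + 25/38 = 63/38
2 + 1/(63/38) = 2 + 38/63 = 164/63

164/63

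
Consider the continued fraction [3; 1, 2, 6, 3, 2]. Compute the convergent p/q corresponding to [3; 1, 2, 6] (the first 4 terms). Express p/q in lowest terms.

70/19

Start with 6.
2 + 1/(6/1) = 2 + 1/6 = 13/6
1 + 1/(13/6) = 1 + 6/13 = 19/13
3 + 1/(19/13) = 3 + 13/19 = 70/19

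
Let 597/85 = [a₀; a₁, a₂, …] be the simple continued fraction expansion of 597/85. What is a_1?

42

597 ÷ 85 → quotient 7, remainder 2
85 ÷ 2 → quotient 42, remainder 1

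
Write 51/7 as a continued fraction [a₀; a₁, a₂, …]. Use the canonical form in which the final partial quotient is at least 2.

51 ÷ 7 → quotient 7, remainder 2
7 ÷ 2 → quotient 3, remainder 1
2 ÷ 1 → quotient 2, remainder 0

[7; 3, 2]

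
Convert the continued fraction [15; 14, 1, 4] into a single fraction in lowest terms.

1115/74

Build up convergents one term at a time:
a_0 = 15: 15/1
a_1 = 14: 211/14
a_2 = 1: 226/15
a_3 = 4: 1115/74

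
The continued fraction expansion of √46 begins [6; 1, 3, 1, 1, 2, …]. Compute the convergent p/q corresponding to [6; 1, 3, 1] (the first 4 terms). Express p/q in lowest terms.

Start with 1.
3 + 1/(1/1) = 3 + 1/1 = 4/1
1 + 1/(4/1) = 1 + 1/4 = 5/4
6 + 1/(5/4) = 6 + 4/5 = 34/5

34/5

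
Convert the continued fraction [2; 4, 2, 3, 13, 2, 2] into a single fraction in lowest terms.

Work from the innermost term outward:
Start with 2.
2 + 1/(2/1) = 2 + 1/2 = 5/2
13 + 1/(5/2) = 13 + 2/5 = 67/5
3 + 1/(67/5) = 3 + 5/67 = 206/67
2 + 1/(206/67) = 2 + 67/206 = 479/206
4 + 1/(479/206) = 4 + 206/479 = 2122/479
2 + 1/(2122/479) = 2 + 479/2122 = 4723/2122

4723/2122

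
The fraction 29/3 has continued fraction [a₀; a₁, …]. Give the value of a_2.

2

Repeatedly divide and take the remainder:
29 = 9·3 + 2, so a_0 = 9
3 = 1·2 + 1, so a_1 = 1
2 = 2·1 + 0, so a_2 = 2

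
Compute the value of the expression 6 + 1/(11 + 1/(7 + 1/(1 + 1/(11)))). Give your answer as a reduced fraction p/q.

a_0 = 6: 6/1
a_1 = 11: 67/11
a_2 = 7: 475/78
a_3 = 1: 542/89
a_4 = 11: 6437/1057

6437/1057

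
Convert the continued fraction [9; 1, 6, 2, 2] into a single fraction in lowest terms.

365/37

Build up convergents one term at a time:
a_0 = 9: 9/1
a_1 = 1: 10/1
a_2 = 6: 69/7
a_3 = 2: 148/15
a_4 = 2: 365/37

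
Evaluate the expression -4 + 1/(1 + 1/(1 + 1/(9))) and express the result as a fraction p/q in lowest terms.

-66/19

a_0 = -4: -4/1
a_1 = 1: -3/1
a_2 = 1: -7/2
a_3 = 9: -66/19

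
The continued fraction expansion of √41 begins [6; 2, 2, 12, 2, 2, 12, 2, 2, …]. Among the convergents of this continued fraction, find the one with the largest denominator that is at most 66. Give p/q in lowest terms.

397/62

a_0 = 6: 6/1  (≤ bound)
a_1 = 2: 13/2  (≤ bound)
a_2 = 2: 32/5  (≤ bound)
a_3 = 12: 397/62  (≤ bound)
a_4 = 2: 826/129  (> 66, stop)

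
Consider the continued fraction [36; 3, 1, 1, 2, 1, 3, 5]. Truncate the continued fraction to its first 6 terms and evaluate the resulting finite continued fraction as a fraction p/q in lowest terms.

Collapse the nested fraction from the inside out:
Start with 1.
2 + 1/(1/1) = 2 + 1/1 = 3/1
1 + 1/(3/1) = 1 + 1/3 = 4/3
1 + 1/(4/3) = 1 + 3/4 = 7/4
3 + 1/(7/4) = 3 + 4/7 = 25/7
36 + 1/(25/7) = 36 + 7/25 = 907/25

907/25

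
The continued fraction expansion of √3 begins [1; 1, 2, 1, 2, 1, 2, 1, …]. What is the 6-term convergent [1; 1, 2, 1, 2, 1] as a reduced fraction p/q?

26/15

a_0 = 1: 1/1
a_1 = 1: 2/1
a_2 = 2: 5/3
a_3 = 1: 7/4
a_4 = 2: 19/11
a_5 = 1: 26/15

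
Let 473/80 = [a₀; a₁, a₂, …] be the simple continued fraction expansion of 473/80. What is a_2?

10

Repeatedly divide and take the remainder:
⌊473/80⌋ = 5, remainder 73
⌊80/73⌋ = 1, remainder 7
⌊73/7⌋ = 10, remainder 3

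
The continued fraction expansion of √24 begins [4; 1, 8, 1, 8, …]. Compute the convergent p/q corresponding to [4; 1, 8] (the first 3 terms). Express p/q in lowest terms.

a_0 = 4: 4/1
a_1 = 1: 5/1
a_2 = 8: 44/9

44/9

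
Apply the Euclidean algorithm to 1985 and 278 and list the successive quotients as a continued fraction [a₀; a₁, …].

[7; 7, 7, 1, 4]

Repeatedly divide and take the remainder:
1985 ÷ 278 → quotient 7, remainder 39
278 ÷ 39 → quotient 7, remainder 5
39 ÷ 5 → quotient 7, remainder 4
5 ÷ 4 → quotient 1, remainder 1
4 ÷ 1 → quotient 4, remainder 0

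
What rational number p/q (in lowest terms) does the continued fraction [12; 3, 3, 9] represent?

1144/93

Start with 9.
3 + 1/(9/1) = 3 + 1/9 = 28/9
3 + 1/(28/9) = 3 + 9/28 = 93/28
12 + 1/(93/28) = 12 + 28/93 = 1144/93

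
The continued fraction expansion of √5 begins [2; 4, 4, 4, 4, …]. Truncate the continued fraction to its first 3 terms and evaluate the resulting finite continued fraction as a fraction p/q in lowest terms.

a_0 = 2: 2/1
a_1 = 4: 9/4
a_2 = 4: 38/17

38/17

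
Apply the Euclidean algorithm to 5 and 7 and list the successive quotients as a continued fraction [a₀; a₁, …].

5 = 0·7 + 5, so a_0 = 0
7 = 1·5 + 2, so a_1 = 1
5 = 2·2 + 1, so a_2 = 2
2 = 2·1 + 0, so a_3 = 2

[0; 1, 2, 2]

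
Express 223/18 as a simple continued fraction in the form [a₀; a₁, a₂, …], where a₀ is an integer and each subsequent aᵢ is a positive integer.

223 = 12·18 + 7, so a_0 = 12
18 = 2·7 + 4, so a_1 = 2
7 = 1·4 + 3, so a_2 = 1
4 = 1·3 + 1, so a_3 = 1
3 = 3·1 + 0, so a_4 = 3

[12; 2, 1, 1, 3]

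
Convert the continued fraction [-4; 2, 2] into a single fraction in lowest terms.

a_0 = -4: -4/1
a_1 = 2: -7/2
a_2 = 2: -18/5

-18/5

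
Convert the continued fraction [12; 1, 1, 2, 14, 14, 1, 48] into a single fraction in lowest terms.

Starting at the tail and folding back:
Start with 48.
1 + 1/(48/1) = 1 + 1/48 = 49/48
14 + 1/(49/48) = 14 + 48/49 = 734/49
14 + 1/(734/49) = 14 + 49/734 = 10325/734
2 + 1/(10325/734) = 2 + 734/10325 = 21384/10325
1 + 1/(21384/10325) = 1 + 10325/21384 = 31709/21384
1 + 1/(31709/21384) = 1 + 21384/31709 = 53093/31709
12 + 1/(53093/31709) = 12 + 31709/53093 = 668825/53093

668825/53093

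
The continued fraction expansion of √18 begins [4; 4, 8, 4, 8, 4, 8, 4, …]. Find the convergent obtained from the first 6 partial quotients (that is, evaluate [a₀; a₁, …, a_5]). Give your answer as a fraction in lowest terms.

19601/4620

Compute successive convergents:
a_0 = 4: 4/1
a_1 = 4: 17/4
a_2 = 8: 140/33
a_3 = 4: 577/136
a_4 = 8: 4756/1121
a_5 = 4: 19601/4620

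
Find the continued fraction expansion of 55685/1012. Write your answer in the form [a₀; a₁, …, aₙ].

55685 = 55·1012 + 25, so a_0 = 55
1012 = 40·25 + 12, so a_1 = 40
25 = 2·12 + 1, so a_2 = 2
12 = 12·1 + 0, so a_3 = 12

[55; 40, 2, 12]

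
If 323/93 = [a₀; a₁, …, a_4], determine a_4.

323 ÷ 93 → quotient 3, remainder 44
93 ÷ 44 → quotient 2, remainder 5
44 ÷ 5 → quotient 8, remainder 4
5 ÷ 4 → quotient 1, remainder 1
4 ÷ 1 → quotient 4, remainder 0

4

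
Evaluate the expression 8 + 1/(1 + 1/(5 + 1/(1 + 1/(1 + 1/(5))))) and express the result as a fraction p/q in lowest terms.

637/72

a_0 = 8: 8/1
a_1 = 1: 9/1
a_2 = 5: 53/6
a_3 = 1: 62/7
a_4 = 1: 115/13
a_5 = 5: 637/72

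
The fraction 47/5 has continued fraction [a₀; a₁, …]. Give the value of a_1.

⌊47/5⌋ = 9, remainder 2
⌊5/2⌋ = 2, remainder 1

2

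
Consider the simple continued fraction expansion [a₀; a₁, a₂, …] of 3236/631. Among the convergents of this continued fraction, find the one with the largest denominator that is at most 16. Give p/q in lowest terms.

List convergents until the denominator exceeds the bound:
a_0 = 5: 5/1  (≤ bound)
a_1 = 7: 36/7  (≤ bound)
a_2 = 1: 41/8  (≤ bound)
a_3 = 3: 159/31  (> 16, stop)

41/8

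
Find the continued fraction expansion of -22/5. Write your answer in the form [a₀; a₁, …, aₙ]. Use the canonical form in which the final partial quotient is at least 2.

Repeatedly divide and take the remainder:
-22 = -5·5 + 3, so a_0 = -5
5 = 1·3 + 2, so a_1 = 1
3 = 1·2 + 1, so a_2 = 1
2 = 2·1 + 0, so a_3 = 2

[-5; 1, 1, 2]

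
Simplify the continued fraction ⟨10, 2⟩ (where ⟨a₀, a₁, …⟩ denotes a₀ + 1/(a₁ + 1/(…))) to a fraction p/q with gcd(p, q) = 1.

21/2

Start with 2.
10 + 1/(2/1) = 10 + 1/2 = 21/2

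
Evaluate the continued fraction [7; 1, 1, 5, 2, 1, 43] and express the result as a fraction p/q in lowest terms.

Use the convergent recurrence hₖ = aₖ·hₖ₋₁ + hₖ₋₂ (and likewise for the denominators kₖ):
a_0 = 7: 7/1
a_1 = 1: 8/1
a_2 = 1: 15/2
a_3 = 5: 83/11
a_4 = 2: 181/24
a_5 = 1: 264/35
a_6 = 43: 11533/1529

11533/1529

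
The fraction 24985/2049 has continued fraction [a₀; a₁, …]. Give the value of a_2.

6

24985 = 12·2049 + 397, so a_0 = 12
2049 = 5·397 + 64, so a_1 = 5
397 = 6·64 + 13, so a_2 = 6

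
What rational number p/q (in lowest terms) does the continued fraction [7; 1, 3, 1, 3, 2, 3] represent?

Start with 3.
2 + 1/(3/1) = 2 + 1/3 = 7/3
3 + 1/(7/3) = 3 + 3/7 = 24/7
1 + 1/(24/7) = 1 + 7/24 = 31/24
3 + 1/(31/24) = 3 + 24/31 = 117/31
1 + 1/(117/31) = 1 + 31/117 = 148/117
7 + 1/(148/117) = 7 + 117/148 = 1153/148

1153/148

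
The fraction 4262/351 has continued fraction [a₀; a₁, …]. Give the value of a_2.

50

4262 = 12·351 + 50, so a_0 = 12
351 = 7·50 + 1, so a_1 = 7
50 = 50·1 + 0, so a_2 = 50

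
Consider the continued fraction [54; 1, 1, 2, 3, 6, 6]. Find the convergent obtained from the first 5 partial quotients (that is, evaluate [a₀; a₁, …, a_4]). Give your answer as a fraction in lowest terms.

Compute successive convergents:
a_0 = 54: 54/1
a_1 = 1: 55/1
a_2 = 1: 109/2
a_3 = 2: 273/5
a_4 = 3: 928/17

928/17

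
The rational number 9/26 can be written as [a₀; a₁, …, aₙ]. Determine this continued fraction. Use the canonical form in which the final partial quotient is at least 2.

[0; 2, 1, 8]

9 ÷ 26 → quotient 0, remainder 9
26 ÷ 9 → quotient 2, remainder 8
9 ÷ 8 → quotient 1, remainder 1
8 ÷ 1 → quotient 8, remainder 0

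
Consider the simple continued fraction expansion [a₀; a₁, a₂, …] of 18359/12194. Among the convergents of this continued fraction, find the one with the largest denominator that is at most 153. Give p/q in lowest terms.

134/89

List convergents until the denominator exceeds the bound:
a_0 = 1: 1/1  (≤ bound)
a_1 = 1: 2/1  (≤ bound)
a_2 = 1: 3/2  (≤ bound)
a_3 = 44: 134/89  (≤ bound)
a_4 = 3: 405/269  (> 153, stop)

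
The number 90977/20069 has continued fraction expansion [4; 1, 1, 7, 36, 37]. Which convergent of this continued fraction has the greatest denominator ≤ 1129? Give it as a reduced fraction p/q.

a_0 = 4: 4/1  (≤ bound)
a_1 = 1: 5/1  (≤ bound)
a_2 = 1: 9/2  (≤ bound)
a_3 = 7: 68/15  (≤ bound)
a_4 = 36: 2457/542  (≤ bound)
a_5 = 37: 90977/20069  (> 1129, stop)

2457/542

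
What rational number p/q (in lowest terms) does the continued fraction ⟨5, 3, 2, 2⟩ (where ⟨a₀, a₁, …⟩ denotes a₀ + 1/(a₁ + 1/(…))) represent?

90/17

Use the convergent recurrence hₖ = aₖ·hₖ₋₁ + hₖ₋₂ (and likewise for the denominators kₖ):
a_0 = 5: 5/1
a_1 = 3: 16/3
a_2 = 2: 37/7
a_3 = 2: 90/17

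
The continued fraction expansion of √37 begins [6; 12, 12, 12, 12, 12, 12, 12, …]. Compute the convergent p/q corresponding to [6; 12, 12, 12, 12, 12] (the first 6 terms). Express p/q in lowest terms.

1555849/255780

a_0 = 6: 6/1
a_1 = 12: 73/12
a_2 = 12: 882/145
a_3 = 12: 10657/1752
a_4 = 12: 128766/21169
a_5 = 12: 1555849/255780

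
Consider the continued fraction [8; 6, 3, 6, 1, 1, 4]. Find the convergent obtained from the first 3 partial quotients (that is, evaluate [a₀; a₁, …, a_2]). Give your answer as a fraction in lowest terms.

Starting at the tail and folding back:
Start with 3.
6 + 1/(3/1) = 6 + 1/3 = 19/3
8 + 1/(19/3) = 8 + 3/19 = 155/19

155/19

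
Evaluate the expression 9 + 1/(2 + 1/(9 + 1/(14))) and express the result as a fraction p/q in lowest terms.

Start with 14.
9 + 1/(14/1) = 9 + 1/14 = 127/14
2 + 1/(127/14) = 2 + 14/127 = 268/127
9 + 1/(268/127) = 9 + 127/268 = 2539/268

2539/268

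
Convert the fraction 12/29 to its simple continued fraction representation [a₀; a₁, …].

[0; 2, 2, 2, 2]

Apply division with remainder until the remainder is 0:
12 = 0·29 + 12, so a_0 = 0
29 = 2·12 + 5, so a_1 = 2
12 = 2·5 + 2, so a_2 = 2
5 = 2·2 + 1, so a_3 = 2
2 = 2·1 + 0, so a_4 = 2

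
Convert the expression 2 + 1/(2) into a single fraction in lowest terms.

Use the convergent recurrence hₖ = aₖ·hₖ₋₁ + hₖ₋₂ (and likewise for the denominators kₖ):
a_0 = 2: 2/1
a_1 = 2: 5/2

5/2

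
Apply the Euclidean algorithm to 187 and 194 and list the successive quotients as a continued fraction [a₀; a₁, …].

Repeatedly divide and take the remainder:
187 = 0·194 + 187, so a_0 = 0
194 = 1·187 + 7, so a_1 = 1
187 = 26·7 + 5, so a_2 = 26
7 = 1·5 + 2, so a_3 = 1
5 = 2·2 + 1, so a_4 = 2
2 = 2·1 + 0, so a_5 = 2

[0; 1, 26, 1, 2, 2]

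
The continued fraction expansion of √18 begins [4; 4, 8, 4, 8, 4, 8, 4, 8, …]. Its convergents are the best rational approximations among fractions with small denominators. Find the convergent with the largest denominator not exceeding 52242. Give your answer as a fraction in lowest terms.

161564/38081

a_0 = 4: 4/1  (≤ bound)
a_1 = 4: 17/4  (≤ bound)
a_2 = 8: 140/33  (≤ bound)
a_3 = 4: 577/136  (≤ bound)
a_4 = 8: 4756/1121  (≤ bound)
a_5 = 4: 19601/4620  (≤ bound)
a_6 = 8: 161564/38081  (≤ bound)
a_7 = 4: 665857/156944  (> 52242, stop)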